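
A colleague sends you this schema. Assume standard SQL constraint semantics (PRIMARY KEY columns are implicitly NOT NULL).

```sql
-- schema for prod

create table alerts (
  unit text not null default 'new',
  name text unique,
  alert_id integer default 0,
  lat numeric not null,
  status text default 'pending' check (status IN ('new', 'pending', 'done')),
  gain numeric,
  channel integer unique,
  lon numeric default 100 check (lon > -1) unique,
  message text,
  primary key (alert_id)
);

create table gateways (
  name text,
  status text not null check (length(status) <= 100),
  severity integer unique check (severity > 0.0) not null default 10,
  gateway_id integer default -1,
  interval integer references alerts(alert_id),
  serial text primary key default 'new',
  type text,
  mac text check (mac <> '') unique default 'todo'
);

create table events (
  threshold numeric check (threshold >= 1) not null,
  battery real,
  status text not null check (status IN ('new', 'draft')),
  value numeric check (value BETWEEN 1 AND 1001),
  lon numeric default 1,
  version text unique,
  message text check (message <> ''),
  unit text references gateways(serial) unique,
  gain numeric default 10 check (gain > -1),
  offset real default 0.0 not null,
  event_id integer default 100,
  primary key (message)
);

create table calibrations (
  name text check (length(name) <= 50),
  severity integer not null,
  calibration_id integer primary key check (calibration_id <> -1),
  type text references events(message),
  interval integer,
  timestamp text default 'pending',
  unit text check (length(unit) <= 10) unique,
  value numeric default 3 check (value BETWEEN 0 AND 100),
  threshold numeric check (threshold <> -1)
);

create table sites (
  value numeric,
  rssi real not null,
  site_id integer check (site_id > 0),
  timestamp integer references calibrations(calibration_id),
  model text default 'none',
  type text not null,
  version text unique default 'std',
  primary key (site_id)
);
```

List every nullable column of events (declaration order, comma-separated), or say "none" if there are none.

- threshold: declared NOT NULL → not nullable.
- battery: no NOT NULL constraint applies → nullable.
- status: declared NOT NULL → not nullable.
- value: CHECK does not forbid NULL (a CHECK constraint passes when its expression is NULL) → nullable.
- lon: DEFAULT only fills an omitted column; an explicit NULL is still allowed → nullable.
- version: UNIQUE does not imply NOT NULL → nullable.
- message: part of the PRIMARY KEY, which implies NOT NULL → not nullable.
- unit: a foreign key column may be NULL unless separately constrained → nullable.
- gain: CHECK does not forbid NULL (a CHECK constraint passes when its expression is NULL) → nullable.
- offset: declared NOT NULL → not nullable.
- event_id: DEFAULT only fills an omitted column; an explicit NULL is still allowed → nullable.

battery, value, lon, version, unit, gain, event_id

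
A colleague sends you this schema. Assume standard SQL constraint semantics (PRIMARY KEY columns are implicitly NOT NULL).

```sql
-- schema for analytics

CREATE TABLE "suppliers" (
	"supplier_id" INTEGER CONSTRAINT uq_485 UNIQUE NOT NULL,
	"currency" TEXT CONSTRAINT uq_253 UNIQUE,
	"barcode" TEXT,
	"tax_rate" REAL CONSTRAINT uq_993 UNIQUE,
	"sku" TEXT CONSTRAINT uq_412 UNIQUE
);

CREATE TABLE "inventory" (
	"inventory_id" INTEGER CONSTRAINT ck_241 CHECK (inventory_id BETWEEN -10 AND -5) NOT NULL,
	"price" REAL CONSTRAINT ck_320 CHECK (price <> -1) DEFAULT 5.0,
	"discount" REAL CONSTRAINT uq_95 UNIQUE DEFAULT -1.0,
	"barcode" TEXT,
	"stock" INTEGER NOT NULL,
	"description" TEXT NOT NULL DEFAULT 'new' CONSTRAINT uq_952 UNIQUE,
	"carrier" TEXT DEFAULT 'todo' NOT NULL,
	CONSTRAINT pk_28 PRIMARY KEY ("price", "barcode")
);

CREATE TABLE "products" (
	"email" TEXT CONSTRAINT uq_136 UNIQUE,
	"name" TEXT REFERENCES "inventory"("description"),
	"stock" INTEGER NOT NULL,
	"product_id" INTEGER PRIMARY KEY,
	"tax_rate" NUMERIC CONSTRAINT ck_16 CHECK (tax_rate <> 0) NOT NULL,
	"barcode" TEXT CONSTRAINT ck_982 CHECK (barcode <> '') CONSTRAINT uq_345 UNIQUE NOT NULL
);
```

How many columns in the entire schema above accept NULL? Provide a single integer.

suppliers: 4 nullable (currency, barcode, tax_rate, sku — PK none and explicit NOT NULL columns excluded).
inventory: 1 nullable (discount — PK (price, barcode) and explicit NOT NULL columns excluded).
products: 2 nullable (email, name — PK (product_id) and explicit NOT NULL columns excluded).
Total: 4 + 1 + 2 = 7.

7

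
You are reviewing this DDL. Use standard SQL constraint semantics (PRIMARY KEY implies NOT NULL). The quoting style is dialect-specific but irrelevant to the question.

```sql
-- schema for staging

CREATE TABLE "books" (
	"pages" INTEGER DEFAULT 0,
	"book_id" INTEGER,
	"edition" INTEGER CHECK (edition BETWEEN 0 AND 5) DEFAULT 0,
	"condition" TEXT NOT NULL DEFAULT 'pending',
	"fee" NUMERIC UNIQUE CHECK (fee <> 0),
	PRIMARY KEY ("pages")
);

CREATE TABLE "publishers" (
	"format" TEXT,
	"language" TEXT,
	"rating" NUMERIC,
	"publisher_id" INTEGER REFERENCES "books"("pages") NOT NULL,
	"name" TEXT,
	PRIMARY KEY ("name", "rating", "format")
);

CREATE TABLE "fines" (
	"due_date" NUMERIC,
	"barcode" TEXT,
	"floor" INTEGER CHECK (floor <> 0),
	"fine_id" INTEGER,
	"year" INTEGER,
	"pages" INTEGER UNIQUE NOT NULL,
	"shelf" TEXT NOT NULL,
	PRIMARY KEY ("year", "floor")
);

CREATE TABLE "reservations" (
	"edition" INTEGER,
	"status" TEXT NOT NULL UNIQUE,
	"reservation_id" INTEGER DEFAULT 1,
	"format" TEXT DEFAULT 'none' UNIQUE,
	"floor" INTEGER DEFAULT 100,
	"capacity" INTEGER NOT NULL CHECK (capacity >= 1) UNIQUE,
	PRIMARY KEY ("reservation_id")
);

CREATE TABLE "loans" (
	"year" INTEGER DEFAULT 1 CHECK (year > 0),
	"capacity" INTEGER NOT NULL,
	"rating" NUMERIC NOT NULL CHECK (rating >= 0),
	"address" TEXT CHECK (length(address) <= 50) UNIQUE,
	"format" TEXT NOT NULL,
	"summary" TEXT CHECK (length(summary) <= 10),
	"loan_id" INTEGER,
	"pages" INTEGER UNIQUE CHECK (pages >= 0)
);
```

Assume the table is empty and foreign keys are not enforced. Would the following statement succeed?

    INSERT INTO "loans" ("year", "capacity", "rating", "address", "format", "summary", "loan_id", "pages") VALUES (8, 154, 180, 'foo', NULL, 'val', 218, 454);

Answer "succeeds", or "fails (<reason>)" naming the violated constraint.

format is explicitly set to NULL, but format is declared NOT NULL.

fails (NOT NULL on format)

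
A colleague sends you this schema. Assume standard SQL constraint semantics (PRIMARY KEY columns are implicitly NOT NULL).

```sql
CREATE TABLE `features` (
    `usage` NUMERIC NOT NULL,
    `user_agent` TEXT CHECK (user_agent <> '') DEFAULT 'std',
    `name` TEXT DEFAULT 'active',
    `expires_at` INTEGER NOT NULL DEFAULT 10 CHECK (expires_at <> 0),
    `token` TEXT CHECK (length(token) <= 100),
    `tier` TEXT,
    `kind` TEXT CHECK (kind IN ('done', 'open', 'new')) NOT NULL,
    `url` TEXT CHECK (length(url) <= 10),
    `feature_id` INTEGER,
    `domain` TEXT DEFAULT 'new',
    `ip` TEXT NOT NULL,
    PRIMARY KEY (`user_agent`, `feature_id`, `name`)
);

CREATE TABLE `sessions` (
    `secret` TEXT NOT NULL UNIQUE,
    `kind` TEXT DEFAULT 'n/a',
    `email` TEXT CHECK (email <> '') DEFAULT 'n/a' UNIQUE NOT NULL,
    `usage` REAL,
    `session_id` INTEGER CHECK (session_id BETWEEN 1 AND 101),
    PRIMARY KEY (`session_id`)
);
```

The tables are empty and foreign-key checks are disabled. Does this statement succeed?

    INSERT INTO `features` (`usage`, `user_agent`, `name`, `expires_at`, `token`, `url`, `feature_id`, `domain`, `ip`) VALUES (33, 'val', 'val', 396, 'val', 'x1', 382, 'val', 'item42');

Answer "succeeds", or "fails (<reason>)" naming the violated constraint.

kind is omitted from the column list and has no DEFAULT, so it would receive NULL.
But kind is declared NOT NULL.

fails (NOT NULL on kind)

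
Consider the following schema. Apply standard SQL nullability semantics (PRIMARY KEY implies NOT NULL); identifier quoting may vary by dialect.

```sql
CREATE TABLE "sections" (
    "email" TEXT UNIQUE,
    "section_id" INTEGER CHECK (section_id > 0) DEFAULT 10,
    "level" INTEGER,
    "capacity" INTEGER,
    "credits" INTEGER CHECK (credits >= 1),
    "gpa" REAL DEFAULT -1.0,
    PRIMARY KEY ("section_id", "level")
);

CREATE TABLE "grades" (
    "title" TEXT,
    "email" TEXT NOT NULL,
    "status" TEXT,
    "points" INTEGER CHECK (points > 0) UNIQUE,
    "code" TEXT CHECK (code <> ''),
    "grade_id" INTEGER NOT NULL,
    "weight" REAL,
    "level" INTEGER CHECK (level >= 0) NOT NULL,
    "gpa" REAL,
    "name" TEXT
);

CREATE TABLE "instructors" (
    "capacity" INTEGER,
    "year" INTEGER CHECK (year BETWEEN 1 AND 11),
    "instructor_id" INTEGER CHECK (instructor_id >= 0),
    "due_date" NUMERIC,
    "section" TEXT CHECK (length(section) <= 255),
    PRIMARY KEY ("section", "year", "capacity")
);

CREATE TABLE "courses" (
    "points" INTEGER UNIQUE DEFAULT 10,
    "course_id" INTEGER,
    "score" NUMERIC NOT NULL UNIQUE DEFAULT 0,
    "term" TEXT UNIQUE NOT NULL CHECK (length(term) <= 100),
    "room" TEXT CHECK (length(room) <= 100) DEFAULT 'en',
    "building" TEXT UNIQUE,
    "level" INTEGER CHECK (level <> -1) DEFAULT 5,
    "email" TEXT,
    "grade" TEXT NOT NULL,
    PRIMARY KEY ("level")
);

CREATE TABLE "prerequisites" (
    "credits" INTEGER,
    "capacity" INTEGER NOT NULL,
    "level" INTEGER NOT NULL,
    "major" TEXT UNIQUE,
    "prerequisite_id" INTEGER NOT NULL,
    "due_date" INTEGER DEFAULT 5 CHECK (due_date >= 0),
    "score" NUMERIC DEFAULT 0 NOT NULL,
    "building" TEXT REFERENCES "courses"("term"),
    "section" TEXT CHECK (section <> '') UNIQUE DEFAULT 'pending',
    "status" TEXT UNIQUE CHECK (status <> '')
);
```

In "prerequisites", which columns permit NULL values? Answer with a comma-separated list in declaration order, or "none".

- credits: no NOT NULL constraint applies → nullable.
- capacity: declared NOT NULL → not nullable.
- level: declared NOT NULL → not nullable.
- major: UNIQUE does not imply NOT NULL → nullable.
- prerequisite_id: declared NOT NULL → not nullable.
- due_date: CHECK does not forbid NULL (a CHECK constraint passes when its expression is NULL) → nullable.
- score: declared NOT NULL → not nullable.
- building: a foreign key column may be NULL unless separately constrained → nullable.
- section: CHECK does not forbid NULL (a CHECK constraint passes when its expression is NULL) → nullable.
- status: CHECK does not forbid NULL (a CHECK constraint passes when its expression is NULL) → nullable.

credits, major, due_date, building, section, status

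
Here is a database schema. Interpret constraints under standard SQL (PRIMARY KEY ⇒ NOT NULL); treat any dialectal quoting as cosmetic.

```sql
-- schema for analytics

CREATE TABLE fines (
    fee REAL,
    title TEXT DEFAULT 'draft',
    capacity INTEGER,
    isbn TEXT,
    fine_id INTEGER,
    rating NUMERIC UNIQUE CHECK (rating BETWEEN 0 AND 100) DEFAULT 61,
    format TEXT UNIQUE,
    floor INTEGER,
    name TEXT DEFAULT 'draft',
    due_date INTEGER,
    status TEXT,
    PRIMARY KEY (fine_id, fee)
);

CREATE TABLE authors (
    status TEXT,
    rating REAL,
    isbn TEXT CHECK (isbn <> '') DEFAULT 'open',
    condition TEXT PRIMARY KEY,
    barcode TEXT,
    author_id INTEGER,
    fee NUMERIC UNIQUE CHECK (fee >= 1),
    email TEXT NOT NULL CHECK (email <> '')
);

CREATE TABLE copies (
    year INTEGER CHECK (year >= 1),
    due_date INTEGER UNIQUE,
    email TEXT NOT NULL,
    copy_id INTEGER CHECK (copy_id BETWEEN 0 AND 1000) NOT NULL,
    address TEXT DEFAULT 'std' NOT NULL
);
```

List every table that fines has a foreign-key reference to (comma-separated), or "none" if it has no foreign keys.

No column in fines has a REFERENCES clause.

none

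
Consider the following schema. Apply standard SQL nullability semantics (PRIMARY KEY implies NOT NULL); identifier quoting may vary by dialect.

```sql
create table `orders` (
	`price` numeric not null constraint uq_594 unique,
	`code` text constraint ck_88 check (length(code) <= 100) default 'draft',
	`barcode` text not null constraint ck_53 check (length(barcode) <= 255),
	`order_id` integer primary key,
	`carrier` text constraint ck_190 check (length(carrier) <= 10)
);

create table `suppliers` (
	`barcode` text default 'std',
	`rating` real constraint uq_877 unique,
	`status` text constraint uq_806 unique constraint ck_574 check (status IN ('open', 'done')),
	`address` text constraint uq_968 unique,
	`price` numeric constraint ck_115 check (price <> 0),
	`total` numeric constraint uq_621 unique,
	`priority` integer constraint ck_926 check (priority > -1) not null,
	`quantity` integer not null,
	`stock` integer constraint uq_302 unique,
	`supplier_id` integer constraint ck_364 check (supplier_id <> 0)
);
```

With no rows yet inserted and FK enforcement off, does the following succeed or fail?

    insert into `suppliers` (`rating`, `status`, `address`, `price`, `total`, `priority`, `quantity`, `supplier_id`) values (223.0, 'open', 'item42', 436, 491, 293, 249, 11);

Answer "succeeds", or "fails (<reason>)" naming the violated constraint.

NOT NULL columns: priority is supplied; quantity is supplied.
CHECK constraints: 'open' satisfies (status IN ('open', 'done')); 436 satisfies (price <> 0); 293 satisfies (priority > -1); 11 satisfies (supplier_id <> 0).
No constraint is violated.

succeeds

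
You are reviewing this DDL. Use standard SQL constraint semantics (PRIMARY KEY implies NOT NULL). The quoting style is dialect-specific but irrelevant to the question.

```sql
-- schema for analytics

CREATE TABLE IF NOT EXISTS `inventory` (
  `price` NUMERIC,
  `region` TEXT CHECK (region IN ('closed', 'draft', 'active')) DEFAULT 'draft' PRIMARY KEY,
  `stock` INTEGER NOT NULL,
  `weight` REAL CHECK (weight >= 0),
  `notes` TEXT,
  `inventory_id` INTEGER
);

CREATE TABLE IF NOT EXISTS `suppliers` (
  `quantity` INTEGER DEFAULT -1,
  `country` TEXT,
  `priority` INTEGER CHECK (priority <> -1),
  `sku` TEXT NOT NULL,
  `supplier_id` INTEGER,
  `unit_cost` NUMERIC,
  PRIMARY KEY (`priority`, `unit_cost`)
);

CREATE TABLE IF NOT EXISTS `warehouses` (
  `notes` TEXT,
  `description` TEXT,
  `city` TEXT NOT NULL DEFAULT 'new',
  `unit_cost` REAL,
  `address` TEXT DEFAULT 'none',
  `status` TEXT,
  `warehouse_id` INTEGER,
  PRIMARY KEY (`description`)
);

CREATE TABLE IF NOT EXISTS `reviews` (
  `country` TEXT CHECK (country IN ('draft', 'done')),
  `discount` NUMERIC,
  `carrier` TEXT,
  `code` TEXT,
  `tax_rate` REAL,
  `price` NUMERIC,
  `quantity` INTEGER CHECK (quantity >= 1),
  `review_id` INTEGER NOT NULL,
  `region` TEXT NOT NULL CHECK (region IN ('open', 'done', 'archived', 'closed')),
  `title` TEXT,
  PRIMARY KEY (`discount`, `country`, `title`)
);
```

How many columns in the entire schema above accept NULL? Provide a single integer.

17

inventory: 4 nullable (price, weight, notes, inventory_id — PK (region) and explicit NOT NULL columns excluded).
suppliers: 3 nullable (quantity, country, supplier_id — PK (priority, unit_cost) and explicit NOT NULL columns excluded).
warehouses: 5 nullable (notes, unit_cost, address, status, warehouse_id — PK (description) and explicit NOT NULL columns excluded).
reviews: 5 nullable (carrier, code, tax_rate, price, quantity — PK (discount, country, title) and explicit NOT NULL columns excluded).
Total: 4 + 3 + 5 + 5 = 17.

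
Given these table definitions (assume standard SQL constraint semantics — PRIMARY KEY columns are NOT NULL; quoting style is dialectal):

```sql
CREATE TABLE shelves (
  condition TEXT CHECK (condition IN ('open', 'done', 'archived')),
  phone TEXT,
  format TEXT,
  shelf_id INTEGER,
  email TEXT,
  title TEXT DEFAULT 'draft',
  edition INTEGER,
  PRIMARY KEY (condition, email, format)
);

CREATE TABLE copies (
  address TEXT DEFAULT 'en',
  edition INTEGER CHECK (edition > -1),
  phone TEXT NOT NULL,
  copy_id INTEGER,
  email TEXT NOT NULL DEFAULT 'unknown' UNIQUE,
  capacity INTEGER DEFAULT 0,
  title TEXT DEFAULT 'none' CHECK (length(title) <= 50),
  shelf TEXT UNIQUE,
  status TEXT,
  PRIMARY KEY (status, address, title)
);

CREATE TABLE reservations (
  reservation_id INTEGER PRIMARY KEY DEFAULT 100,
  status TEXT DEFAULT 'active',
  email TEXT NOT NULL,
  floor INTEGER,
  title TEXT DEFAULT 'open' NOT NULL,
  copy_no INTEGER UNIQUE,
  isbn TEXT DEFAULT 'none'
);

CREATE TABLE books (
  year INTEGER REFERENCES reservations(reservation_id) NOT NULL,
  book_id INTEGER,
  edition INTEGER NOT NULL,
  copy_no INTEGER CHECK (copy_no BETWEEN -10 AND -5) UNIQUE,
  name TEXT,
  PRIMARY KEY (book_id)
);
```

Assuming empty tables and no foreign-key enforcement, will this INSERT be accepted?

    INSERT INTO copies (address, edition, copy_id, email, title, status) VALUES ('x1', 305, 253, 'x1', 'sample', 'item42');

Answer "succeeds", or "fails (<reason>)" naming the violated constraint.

phone is omitted from the column list and has no DEFAULT, so it would receive NULL.
But phone is declared NOT NULL.

fails (NOT NULL on phone)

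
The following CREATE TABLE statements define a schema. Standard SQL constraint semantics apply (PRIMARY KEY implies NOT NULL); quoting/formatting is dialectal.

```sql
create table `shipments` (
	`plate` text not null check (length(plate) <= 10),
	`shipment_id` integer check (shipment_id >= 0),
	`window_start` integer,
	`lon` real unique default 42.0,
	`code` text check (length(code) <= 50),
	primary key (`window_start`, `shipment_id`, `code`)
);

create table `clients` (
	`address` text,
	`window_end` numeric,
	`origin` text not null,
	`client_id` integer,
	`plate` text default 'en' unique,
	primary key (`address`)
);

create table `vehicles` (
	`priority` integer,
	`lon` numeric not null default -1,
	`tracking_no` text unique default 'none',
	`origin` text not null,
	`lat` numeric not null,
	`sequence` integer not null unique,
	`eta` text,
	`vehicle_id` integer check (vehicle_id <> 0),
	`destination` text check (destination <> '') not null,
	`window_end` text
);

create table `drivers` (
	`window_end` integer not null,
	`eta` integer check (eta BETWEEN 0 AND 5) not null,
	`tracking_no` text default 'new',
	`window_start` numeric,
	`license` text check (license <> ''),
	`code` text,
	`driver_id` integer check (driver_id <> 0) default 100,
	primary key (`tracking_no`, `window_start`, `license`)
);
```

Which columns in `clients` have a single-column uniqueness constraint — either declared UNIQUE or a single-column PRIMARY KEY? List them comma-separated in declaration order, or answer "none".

address, plate

- address: single-column PRIMARY KEY → unique.
- window_end: no UNIQUE or single-column PK constraint.
- origin: no UNIQUE or single-column PK constraint.
- client_id: no UNIQUE or single-column PK constraint.
- plate: declared UNIQUE → unique.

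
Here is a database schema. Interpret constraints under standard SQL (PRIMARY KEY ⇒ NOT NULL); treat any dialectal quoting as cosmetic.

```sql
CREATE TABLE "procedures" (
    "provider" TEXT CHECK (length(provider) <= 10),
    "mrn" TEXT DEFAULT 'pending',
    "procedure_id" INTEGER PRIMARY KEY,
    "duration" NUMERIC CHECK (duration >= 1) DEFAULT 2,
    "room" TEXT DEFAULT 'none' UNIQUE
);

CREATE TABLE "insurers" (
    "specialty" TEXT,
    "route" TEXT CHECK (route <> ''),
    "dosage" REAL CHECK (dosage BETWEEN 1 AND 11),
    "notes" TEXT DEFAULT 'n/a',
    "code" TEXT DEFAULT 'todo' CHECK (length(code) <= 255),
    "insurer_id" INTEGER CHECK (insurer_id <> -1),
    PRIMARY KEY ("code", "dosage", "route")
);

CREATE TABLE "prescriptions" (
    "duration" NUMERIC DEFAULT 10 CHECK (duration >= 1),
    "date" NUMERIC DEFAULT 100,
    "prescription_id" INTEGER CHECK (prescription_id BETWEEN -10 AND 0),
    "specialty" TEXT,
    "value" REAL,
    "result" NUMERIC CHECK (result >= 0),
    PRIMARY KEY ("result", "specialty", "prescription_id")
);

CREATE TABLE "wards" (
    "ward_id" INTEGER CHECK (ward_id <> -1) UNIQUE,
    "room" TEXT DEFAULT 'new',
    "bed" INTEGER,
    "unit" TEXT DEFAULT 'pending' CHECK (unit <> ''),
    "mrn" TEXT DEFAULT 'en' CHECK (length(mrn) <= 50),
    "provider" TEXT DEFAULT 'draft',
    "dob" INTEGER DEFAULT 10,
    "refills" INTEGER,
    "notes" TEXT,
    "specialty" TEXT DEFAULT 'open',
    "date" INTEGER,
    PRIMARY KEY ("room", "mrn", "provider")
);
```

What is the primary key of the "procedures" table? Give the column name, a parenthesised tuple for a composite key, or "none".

procedure_id

procedure_id is declared PRIMARY KEY inline on the column.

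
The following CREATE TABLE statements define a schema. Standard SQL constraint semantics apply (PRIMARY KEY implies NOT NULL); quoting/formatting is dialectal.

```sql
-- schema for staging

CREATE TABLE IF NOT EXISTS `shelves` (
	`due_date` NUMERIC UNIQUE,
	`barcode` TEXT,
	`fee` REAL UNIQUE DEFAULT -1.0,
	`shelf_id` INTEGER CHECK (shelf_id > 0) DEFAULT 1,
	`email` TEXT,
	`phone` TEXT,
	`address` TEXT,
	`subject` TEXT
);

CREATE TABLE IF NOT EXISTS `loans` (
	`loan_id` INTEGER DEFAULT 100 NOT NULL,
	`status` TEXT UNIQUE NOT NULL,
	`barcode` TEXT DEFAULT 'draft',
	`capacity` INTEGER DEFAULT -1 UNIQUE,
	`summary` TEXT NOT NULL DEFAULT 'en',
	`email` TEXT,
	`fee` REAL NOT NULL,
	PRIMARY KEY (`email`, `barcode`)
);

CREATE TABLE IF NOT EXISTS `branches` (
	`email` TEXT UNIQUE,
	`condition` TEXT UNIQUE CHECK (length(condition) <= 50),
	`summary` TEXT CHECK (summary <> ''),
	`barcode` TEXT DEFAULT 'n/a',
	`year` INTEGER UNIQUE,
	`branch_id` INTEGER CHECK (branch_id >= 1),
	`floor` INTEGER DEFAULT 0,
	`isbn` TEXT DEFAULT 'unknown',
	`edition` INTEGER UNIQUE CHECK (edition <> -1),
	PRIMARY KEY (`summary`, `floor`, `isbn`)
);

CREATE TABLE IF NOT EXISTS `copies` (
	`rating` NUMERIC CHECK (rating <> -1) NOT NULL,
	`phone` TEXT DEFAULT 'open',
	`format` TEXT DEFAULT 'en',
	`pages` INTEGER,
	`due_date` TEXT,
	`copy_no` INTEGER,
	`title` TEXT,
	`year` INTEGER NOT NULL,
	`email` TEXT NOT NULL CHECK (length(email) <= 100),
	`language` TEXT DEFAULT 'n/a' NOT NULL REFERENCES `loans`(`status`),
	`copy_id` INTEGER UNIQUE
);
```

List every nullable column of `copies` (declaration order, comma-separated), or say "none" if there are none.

phone, format, pages, due_date, copy_no, title, copy_id

- rating: declared NOT NULL → not nullable.
- phone: DEFAULT only fills an omitted column; an explicit NULL is still allowed → nullable.
- format: DEFAULT only fills an omitted column; an explicit NULL is still allowed → nullable.
- pages: no NOT NULL constraint applies → nullable.
- due_date: no NOT NULL constraint applies → nullable.
- copy_no: no NOT NULL constraint applies → nullable.
- title: no NOT NULL constraint applies → nullable.
- year: declared NOT NULL → not nullable.
- email: declared NOT NULL → not nullable.
- language: declared NOT NULL → not nullable.
- copy_id: UNIQUE does not imply NOT NULL → nullable.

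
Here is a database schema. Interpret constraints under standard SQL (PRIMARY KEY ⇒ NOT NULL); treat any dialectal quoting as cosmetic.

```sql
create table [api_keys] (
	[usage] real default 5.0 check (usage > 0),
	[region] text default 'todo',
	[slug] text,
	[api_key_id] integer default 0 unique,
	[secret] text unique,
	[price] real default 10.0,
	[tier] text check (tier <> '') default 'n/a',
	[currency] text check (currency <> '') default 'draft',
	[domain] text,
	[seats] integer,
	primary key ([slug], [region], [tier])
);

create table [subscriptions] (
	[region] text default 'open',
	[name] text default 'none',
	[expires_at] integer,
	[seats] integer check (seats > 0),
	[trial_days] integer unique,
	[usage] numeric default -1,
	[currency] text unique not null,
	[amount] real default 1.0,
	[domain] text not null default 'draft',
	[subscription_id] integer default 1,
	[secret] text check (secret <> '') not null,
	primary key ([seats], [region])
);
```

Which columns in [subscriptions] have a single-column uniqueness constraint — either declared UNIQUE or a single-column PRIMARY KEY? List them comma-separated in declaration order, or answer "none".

- region: part of a composite PRIMARY KEY — only the tuple is unique, not this column on its own.
- name: no UNIQUE or single-column PK constraint.
- expires_at: no UNIQUE or single-column PK constraint.
- seats: part of a composite PRIMARY KEY — only the tuple is unique, not this column on its own.
- trial_days: declared UNIQUE → unique.
- usage: no UNIQUE or single-column PK constraint.
- currency: declared UNIQUE → unique.
- amount: no UNIQUE or single-column PK constraint.
- domain: no UNIQUE or single-column PK constraint.
- subscription_id: no UNIQUE or single-column PK constraint.
- secret: no UNIQUE or single-column PK constraint.

trial_days, currency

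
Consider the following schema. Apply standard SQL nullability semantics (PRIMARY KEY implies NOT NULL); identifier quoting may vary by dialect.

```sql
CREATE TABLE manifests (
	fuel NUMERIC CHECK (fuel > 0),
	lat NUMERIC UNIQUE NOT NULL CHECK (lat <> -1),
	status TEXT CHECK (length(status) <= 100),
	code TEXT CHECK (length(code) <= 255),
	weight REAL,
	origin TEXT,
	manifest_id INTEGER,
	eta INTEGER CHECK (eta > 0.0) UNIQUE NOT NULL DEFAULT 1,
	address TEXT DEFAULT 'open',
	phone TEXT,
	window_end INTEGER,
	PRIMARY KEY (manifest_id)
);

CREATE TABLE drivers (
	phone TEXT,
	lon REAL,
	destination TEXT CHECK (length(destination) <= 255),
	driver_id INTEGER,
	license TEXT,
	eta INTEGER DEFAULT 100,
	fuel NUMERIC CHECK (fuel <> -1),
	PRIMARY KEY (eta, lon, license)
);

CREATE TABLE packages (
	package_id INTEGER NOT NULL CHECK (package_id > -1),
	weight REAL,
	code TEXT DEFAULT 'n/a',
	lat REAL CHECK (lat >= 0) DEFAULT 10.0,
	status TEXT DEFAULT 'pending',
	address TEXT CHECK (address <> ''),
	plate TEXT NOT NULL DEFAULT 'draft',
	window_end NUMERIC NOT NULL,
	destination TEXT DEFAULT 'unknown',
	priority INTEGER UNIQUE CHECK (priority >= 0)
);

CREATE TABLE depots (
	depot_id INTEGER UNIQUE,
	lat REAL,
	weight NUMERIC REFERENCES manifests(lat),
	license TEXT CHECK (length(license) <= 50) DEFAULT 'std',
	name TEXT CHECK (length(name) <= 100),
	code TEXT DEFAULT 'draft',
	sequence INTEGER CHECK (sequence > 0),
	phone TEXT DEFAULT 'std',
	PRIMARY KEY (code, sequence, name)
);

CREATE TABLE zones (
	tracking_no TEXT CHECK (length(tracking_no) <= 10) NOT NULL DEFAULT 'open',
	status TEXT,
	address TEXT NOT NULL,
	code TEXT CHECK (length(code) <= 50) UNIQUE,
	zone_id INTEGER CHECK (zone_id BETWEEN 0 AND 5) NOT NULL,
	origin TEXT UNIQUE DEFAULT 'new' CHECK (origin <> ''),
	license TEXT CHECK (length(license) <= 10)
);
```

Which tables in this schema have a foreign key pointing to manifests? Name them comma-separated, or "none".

depots

- depots.weight references manifests(lat).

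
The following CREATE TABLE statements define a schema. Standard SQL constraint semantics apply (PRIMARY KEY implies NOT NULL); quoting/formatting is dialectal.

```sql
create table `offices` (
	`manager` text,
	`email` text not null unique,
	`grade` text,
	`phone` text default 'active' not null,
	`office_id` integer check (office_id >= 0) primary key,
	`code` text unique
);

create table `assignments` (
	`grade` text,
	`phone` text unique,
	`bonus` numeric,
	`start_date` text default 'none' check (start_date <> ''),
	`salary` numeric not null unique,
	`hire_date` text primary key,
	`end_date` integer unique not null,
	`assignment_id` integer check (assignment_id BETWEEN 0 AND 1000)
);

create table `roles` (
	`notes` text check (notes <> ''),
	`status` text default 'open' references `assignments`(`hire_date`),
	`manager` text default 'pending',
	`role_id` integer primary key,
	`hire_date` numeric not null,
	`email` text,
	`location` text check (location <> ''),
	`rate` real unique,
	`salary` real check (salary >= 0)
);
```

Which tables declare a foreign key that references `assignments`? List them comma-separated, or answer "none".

roles

- roles.status references assignments(hire_date).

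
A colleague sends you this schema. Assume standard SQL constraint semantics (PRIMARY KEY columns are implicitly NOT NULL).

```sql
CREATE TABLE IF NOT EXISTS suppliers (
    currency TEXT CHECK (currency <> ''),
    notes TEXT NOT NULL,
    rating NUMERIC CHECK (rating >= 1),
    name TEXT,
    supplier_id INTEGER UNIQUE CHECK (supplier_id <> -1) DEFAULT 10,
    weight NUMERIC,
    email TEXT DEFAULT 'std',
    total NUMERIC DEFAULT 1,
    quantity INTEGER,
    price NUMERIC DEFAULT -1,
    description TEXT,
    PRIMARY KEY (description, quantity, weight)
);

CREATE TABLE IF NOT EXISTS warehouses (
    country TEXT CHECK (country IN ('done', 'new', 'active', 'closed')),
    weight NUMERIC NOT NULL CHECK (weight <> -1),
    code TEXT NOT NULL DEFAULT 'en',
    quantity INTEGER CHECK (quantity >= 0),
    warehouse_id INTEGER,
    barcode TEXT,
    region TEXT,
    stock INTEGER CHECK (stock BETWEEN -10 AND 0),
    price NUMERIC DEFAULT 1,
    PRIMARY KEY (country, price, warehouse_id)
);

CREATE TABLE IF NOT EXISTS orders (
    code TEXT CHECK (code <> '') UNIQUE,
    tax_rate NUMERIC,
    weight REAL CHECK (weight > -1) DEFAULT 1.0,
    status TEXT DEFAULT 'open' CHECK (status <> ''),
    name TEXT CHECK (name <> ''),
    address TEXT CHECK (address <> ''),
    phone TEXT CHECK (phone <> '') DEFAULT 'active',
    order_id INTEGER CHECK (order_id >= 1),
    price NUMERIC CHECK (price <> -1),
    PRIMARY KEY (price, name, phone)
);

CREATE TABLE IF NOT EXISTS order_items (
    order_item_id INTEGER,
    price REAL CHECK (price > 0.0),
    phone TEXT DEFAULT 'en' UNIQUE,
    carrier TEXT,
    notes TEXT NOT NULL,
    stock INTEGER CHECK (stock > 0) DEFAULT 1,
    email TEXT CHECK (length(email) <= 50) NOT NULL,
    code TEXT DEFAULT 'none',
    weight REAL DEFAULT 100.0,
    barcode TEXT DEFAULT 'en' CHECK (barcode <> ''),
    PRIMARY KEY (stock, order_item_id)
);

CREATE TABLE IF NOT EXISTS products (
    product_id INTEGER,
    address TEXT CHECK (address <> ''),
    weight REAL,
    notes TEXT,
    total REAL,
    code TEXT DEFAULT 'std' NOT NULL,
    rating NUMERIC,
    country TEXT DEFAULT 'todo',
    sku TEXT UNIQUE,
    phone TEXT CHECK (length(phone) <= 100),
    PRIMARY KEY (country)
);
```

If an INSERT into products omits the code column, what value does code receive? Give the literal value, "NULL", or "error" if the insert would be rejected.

code has an explicit DEFAULT 'std'.
When the column is omitted from an INSERT, that default is used.

'std'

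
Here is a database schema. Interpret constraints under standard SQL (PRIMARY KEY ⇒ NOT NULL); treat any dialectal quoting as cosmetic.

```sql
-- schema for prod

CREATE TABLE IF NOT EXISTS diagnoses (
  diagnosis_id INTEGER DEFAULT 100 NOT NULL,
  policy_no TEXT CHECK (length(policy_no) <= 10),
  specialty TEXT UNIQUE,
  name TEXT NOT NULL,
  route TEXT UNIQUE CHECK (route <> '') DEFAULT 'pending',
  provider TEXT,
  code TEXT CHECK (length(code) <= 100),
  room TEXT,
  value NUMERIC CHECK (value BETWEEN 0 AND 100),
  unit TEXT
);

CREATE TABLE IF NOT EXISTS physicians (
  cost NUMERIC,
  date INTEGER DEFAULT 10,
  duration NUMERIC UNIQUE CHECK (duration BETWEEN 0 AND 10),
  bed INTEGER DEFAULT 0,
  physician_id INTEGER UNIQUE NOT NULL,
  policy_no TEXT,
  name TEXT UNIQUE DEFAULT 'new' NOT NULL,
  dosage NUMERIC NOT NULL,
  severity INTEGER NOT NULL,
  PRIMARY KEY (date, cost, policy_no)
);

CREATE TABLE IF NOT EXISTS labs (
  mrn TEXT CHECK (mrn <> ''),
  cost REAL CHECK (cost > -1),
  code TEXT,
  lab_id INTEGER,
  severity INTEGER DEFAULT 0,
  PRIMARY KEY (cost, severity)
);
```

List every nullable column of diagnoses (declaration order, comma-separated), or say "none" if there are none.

policy_no, specialty, route, provider, code, room, value, unit

- diagnosis_id: declared NOT NULL → not nullable.
- policy_no: CHECK does not forbid NULL (a CHECK constraint passes when its expression is NULL) → nullable.
- specialty: UNIQUE does not imply NOT NULL → nullable.
- name: declared NOT NULL → not nullable.
- route: CHECK does not forbid NULL (a CHECK constraint passes when its expression is NULL) → nullable.
- provider: no NOT NULL constraint applies → nullable.
- code: CHECK does not forbid NULL (a CHECK constraint passes when its expression is NULL) → nullable.
- room: no NOT NULL constraint applies → nullable.
- value: CHECK does not forbid NULL (a CHECK constraint passes when its expression is NULL) → nullable.
- unit: no NOT NULL constraint applies → nullable.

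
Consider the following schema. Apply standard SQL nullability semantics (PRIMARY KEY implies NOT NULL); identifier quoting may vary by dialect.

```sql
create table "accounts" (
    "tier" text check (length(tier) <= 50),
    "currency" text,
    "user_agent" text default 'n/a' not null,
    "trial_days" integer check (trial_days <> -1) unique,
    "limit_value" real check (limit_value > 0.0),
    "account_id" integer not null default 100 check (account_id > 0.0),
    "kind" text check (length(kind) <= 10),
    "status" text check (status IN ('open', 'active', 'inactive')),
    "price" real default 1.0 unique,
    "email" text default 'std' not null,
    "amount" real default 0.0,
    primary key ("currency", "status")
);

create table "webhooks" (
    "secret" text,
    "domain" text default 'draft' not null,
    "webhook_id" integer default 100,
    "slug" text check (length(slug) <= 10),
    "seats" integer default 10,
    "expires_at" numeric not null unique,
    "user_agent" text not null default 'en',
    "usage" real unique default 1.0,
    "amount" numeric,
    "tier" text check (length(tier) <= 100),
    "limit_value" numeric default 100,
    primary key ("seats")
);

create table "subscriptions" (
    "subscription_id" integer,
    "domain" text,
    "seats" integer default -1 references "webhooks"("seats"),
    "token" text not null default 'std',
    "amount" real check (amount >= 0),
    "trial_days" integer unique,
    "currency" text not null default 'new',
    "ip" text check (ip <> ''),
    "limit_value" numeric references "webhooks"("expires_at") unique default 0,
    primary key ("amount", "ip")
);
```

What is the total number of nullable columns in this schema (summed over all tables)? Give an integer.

18

accounts: 6 nullable (tier, trial_days, limit_value, kind, price, amount — PK (currency, status) and explicit NOT NULL columns excluded).
webhooks: 7 nullable (secret, webhook_id, slug, usage, amount, tier, limit_value — PK (seats) and explicit NOT NULL columns excluded).
subscriptions: 5 nullable (subscription_id, domain, seats, trial_days, limit_value — PK (amount, ip) and explicit NOT NULL columns excluded).
Total: 6 + 7 + 5 = 18.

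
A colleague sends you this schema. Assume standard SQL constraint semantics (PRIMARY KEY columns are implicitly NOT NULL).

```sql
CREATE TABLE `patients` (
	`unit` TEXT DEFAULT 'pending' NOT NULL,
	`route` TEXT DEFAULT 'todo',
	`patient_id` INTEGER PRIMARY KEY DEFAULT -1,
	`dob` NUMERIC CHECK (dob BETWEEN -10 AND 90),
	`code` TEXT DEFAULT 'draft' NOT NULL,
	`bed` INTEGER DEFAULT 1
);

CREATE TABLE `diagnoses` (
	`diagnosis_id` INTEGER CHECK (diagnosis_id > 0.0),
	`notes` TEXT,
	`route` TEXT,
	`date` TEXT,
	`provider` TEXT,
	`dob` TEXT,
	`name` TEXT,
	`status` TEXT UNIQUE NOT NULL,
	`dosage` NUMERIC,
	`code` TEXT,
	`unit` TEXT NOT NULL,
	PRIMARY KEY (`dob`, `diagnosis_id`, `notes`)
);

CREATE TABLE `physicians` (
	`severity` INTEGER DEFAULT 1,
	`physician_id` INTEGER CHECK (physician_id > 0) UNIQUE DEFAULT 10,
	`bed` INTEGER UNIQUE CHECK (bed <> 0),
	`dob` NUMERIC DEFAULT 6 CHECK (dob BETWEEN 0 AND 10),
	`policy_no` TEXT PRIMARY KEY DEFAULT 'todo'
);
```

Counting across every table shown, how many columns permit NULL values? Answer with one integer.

patients: 3 nullable (route, dob, bed — PK (patient_id) and explicit NOT NULL columns excluded).
diagnoses: 6 nullable (route, date, provider, name, dosage, code — PK (dob, diagnosis_id, notes) and explicit NOT NULL columns excluded).
physicians: 4 nullable (severity, physician_id, bed, dob — PK (policy_no) and explicit NOT NULL columns excluded).
Total: 3 + 6 + 4 = 13.

13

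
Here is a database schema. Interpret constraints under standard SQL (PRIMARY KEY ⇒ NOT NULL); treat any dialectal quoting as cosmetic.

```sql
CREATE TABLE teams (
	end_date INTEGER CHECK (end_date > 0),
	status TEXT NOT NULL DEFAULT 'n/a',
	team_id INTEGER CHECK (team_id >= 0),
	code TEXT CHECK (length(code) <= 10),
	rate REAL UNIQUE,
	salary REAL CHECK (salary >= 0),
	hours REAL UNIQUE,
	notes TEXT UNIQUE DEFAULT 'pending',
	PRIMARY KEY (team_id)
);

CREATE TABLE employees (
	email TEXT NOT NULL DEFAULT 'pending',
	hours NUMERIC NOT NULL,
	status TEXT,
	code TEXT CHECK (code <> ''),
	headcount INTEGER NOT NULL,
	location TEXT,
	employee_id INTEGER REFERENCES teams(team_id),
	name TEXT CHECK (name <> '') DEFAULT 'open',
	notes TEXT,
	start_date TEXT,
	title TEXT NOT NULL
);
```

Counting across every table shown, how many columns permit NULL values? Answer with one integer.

teams: 6 nullable (end_date, code, rate, salary, hours, notes — PK (team_id) and explicit NOT NULL columns excluded).
employees: 7 nullable (status, code, location, employee_id, name, notes, start_date — PK none and explicit NOT NULL columns excluded).
Total: 6 + 7 = 13.

13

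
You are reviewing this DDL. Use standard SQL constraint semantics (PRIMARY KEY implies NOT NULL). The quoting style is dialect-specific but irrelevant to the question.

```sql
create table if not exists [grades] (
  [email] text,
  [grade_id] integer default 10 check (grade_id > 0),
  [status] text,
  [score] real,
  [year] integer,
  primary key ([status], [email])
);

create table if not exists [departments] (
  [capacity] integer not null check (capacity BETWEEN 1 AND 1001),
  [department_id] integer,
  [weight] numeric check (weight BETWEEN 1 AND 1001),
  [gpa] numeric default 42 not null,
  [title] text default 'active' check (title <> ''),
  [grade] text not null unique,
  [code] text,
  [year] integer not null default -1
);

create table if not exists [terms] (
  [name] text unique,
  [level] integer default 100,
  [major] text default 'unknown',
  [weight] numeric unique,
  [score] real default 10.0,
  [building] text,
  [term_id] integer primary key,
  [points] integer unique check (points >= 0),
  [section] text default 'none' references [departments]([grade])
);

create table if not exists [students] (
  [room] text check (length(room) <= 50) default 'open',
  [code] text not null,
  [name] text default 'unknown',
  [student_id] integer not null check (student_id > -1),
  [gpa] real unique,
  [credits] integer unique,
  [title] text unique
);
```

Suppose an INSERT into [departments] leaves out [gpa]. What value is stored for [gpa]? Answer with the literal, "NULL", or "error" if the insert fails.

gpa has an explicit DEFAULT 42.
When the column is omitted from an INSERT, that default is used.

42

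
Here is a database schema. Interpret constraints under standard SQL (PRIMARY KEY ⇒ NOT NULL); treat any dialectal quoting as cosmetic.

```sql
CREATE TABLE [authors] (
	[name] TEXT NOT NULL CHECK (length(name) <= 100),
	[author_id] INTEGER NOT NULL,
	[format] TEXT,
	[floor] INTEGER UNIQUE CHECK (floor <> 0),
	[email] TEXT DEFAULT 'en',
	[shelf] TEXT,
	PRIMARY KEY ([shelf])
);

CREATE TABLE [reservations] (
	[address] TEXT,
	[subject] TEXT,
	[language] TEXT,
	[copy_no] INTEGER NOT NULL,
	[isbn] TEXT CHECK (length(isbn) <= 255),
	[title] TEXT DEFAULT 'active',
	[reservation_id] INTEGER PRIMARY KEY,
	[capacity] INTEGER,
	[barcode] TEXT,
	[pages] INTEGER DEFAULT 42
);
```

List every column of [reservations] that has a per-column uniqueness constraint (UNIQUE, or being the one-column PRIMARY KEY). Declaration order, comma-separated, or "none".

reservation_id

- address: no UNIQUE or single-column PK constraint.
- subject: no UNIQUE or single-column PK constraint.
- language: no UNIQUE or single-column PK constraint.
- copy_no: no UNIQUE or single-column PK constraint.
- isbn: no UNIQUE or single-column PK constraint.
- title: no UNIQUE or single-column PK constraint.
- reservation_id: single-column PRIMARY KEY → unique.
- capacity: no UNIQUE or single-column PK constraint.
- barcode: no UNIQUE or single-column PK constraint.
- pages: no UNIQUE or single-column PK constraint.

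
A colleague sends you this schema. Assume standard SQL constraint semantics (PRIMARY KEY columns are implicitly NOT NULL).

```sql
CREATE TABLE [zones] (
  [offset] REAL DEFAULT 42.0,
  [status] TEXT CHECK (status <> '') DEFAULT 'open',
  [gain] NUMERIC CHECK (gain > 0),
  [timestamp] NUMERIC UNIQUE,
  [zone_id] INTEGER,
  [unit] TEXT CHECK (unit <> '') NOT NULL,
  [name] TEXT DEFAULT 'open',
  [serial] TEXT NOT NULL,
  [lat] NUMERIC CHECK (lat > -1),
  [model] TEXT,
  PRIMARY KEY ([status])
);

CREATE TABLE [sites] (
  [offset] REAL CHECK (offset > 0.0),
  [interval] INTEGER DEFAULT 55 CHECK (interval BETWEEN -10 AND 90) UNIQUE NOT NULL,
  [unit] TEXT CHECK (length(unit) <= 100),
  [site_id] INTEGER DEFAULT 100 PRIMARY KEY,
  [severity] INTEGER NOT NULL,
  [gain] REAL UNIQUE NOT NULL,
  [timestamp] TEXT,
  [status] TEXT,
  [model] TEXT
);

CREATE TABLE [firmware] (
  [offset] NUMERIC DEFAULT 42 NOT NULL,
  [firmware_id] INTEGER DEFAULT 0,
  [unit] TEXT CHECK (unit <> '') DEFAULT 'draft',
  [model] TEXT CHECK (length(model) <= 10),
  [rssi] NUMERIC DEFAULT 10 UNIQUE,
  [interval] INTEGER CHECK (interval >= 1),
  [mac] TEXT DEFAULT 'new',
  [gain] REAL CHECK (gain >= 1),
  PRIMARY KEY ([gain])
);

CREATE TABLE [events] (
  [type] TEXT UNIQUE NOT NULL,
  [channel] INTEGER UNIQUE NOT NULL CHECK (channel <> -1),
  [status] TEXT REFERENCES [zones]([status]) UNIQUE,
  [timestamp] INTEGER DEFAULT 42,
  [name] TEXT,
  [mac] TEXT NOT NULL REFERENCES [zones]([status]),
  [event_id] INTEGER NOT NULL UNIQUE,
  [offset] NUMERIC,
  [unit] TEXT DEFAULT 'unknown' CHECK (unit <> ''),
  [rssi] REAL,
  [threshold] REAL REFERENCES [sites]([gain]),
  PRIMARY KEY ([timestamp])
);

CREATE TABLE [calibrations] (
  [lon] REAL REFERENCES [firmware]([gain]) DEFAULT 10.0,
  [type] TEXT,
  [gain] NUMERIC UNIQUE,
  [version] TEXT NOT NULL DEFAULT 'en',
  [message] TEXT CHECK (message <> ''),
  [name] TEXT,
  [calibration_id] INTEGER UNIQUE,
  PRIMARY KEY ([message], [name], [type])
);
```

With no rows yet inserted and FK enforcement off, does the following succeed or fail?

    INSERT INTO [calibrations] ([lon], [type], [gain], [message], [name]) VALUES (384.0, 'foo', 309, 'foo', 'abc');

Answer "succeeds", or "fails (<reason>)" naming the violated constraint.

NOT NULL columns: message is supplied; name is supplied; type is supplied; version defaults to 'en'.
CHECK constraints: 'foo' satisfies (message <> '').
No constraint is violated.

succeeds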